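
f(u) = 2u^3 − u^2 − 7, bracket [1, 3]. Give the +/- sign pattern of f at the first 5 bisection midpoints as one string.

u = 2 gives f = 5, positive; keep [1, 2]
u = 1.5 gives f = -2.5, negative; keep [1.5, 2]
u = 1.75 gives f = 0.65625, positive; keep [1.5, 1.75]
u = 1.625 gives f = -1.0586, negative; keep [1.625, 1.75]
u = 1.6875 gives f = -0.2368, negative; keep [1.6875, 1.75]

+-+--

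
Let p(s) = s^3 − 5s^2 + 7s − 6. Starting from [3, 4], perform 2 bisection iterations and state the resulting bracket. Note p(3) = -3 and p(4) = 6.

[3.25, 3.5]

p(3.5) = 0.125 > 0, so the root lies in [3, 3.5]
p(3.25) = -1.734375 < 0, so the root lies in [3.25, 3.5]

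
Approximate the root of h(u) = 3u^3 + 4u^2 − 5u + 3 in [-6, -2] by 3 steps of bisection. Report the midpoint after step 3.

-2.5

u = -4 gives h = -105, negative; keep [-4, -2]
u = -3 gives h = -27, negative; keep [-3, -2]
u = -2.5 gives h = -6.375, negative; keep [-2.5, -2]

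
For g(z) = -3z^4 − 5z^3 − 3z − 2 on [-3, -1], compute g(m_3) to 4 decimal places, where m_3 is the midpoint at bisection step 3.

1.9102

midpoint -2: g = -4 < 0 → [-2, -1]
midpoint -1.5: g = 4.1875 > 0 → [-2, -1.5]
midpoint -1.75: g = 1.910156 > 0 → [-2, -1.75]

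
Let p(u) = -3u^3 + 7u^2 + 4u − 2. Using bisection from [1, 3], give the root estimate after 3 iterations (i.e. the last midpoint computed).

u = 2 gives p = 10, positive; keep [2, 3]
u = 2.5 gives p = 4.875, positive; keep [2.5, 3]
u = 2.75 gives p = -0.453125, negative; keep [2.5, 2.75]

2.75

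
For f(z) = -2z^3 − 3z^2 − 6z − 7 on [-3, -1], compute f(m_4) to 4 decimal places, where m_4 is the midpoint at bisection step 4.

midpoint -2: f = 9 > 0 → [-2, -1]
midpoint -1.5: f = 2 > 0 → [-1.5, -1]
midpoint -1.25: f = -0.28125 < 0 → [-1.5, -1.25]
midpoint -1.375: f = 0.7773 > 0 → [-1.375, -1.25]

0.7773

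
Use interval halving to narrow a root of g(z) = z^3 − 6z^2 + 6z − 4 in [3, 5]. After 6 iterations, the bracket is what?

[4.9375, 4.96875]

g(4) = -12 < 0, so the root lies in [4, 5]
g(4.5) = -7.375 < 0, so the root lies in [4.5, 5]
g(4.75) = -3.703125 < 0, so the root lies in [4.75, 5]
g(4.875) = -1.4863 < 0, so the root lies in [4.875, 5]
g(4.9375) = -0.2776 < 0, so the root lies in [4.9375, 5]
g(4.96875) = 0.3525 > 0, so the root lies in [4.9375, 4.96875]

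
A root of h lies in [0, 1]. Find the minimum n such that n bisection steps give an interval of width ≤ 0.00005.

Width after n steps is 1/2^n. Need 2^n ≥ 1/0.00005 = 20000.
2^14 = 16384 < 20000 ≤ 2^15 = 32768, so n = 15.

15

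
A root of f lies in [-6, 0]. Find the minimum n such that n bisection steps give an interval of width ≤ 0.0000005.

24

Width after n steps is 6/2^n. Need 2^n ≥ 6/0.0000005 = 12000000.
2^23 = 8388608 < 12000000 ≤ 2^24 = 16777216, so n = 24.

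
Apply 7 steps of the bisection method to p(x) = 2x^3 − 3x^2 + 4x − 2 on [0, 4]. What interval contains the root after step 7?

[0.6875, 0.71875]

p(2) = 10 > 0, so the root lies in [0, 2]
p(1) = 1 > 0, so the root lies in [0, 1]
p(0.5) = -0.5 < 0, so the root lies in [0.5, 1]
p(0.75) = 0.1562 > 0, so the root lies in [0.5, 0.75]
p(0.625) = -0.1836 < 0, so the root lies in [0.625, 0.75]
p(0.6875) = -0.0181 < 0, so the root lies in [0.6875, 0.75]
p(0.71875) = 0.0678 > 0, so the root lies in [0.6875, 0.71875]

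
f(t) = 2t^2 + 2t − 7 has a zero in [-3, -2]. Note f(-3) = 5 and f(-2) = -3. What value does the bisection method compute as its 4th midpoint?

-2.4375

midpoint -2.5: f = 0.5 > 0 → [-2.5, -2]
midpoint -2.25: f = -1.375 < 0 → [-2.5, -2.25]
midpoint -2.375: f = -0.46875 < 0 → [-2.5, -2.375]
midpoint -2.4375: f = 0.0078 > 0 → [-2.4375, -2.375]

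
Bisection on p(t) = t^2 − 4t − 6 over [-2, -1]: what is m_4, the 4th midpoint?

-1.1875

p(-1.5) = 2.25 > 0, so the root lies in [-1.5, -1]
p(-1.25) = 0.5625 > 0, so the root lies in [-1.25, -1]
p(-1.125) = -0.234375 < 0, so the root lies in [-1.25, -1.125]
p(-1.1875) = 0.1602 > 0, so the root lies in [-1.1875, -1.125]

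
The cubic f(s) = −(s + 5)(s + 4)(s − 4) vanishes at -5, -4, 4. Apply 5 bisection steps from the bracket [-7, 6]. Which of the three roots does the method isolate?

f(-0.5) = 70.875 > 0, so the root lies in [-0.5, 6]
f(2.75) = 65.390625 > 0, so the root lies in [2.75, 6]
f(4.375) = -29.443359 < 0, so the root lies in [2.75, 4.375]
f(3.5625) = 28.3298 > 0, so the root lies in [3.5625, 4.375]
f(3.96875) = 2.2334 > 0, so the root lies in [3.96875, 4.375]

4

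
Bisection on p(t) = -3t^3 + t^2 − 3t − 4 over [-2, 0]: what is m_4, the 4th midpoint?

p(-1) = 3 > 0, so the root lies in [-1, 0]
p(-0.5) = -1.875 < 0, so the root lies in [-1, -0.5]
p(-0.75) = 0.078125 > 0, so the root lies in [-0.75, -0.5]
p(-0.625) = -1.002 < 0, so the root lies in [-0.75, -0.625]

-0.625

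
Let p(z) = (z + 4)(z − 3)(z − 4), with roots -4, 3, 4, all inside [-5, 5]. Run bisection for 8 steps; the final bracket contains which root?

midpoint 0: p = 48 > 0 → [-5, 0]
midpoint -2.5: p = 53.625 > 0 → [-5, -2.5]
midpoint -3.75: p = 13.078125 > 0 → [-5, -3.75]
midpoint -4.375: p = -23.1621 < 0 → [-4.375, -3.75]
midpoint -4.0625: p = -3.5588 < 0 → [-4.0625, -3.75]
midpoint -3.90625: p = 5.119 > 0 → [-4.0625, -3.90625]
midpoint -3.984375: p = 0.8713 > 0 → [-4.0625, -3.984375]
midpoint -4.0234375: p = -1.3208 < 0 → [-4.0234375, -3.984375]

-4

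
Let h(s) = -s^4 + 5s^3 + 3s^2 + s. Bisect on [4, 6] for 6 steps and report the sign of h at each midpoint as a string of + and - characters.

h(5) = 80 > 0, so the root lies in [5, 6]
h(5.5) = 13.0625 > 0, so the root lies in [5.5, 6]
h(5.75) = -37.644531 < 0, so the root lies in [5.5, 5.75]
h(5.625) = -10.6897 < 0, so the root lies in [5.5, 5.625]
h(5.5625) = 1.574 > 0, so the root lies in [5.5625, 5.625]
h(5.59375) = -4.4594 < 0, so the root lies in [5.5625, 5.59375]

++--+-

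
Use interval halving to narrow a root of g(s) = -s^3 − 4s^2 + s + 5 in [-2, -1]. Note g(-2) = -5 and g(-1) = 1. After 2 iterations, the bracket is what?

s = -1.5 gives g = -2.125, negative; keep [-1.5, -1]
s = -1.25 gives g = -0.546875, negative; keep [-1.25, -1]

[-1.25, -1]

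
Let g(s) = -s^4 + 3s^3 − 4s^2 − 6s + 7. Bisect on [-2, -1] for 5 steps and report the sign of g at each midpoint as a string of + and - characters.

midpoint -1.5: g = -8.1875 < 0 → [-1.5, -1]
midpoint -1.25: g = -0.050781 < 0 → [-1.25, -1]
midpoint -1.125: g = 2.814209 > 0 → [-1.25, -1.125]
midpoint -1.1875: g = 1.4722 > 0 → [-1.25, -1.1875]
midpoint -1.21875: g = 0.734 > 0 → [-1.25, -1.21875]

--+++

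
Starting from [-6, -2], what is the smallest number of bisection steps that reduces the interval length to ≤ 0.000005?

Width after n steps is 4/2^n. Need 2^n ≥ 4/0.000005 = 800000.
2^19 = 524288 < 800000 ≤ 2^20 = 1048576, so n = 20.

20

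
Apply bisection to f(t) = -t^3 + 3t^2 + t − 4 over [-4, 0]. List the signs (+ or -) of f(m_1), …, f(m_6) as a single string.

+-+++-

midpoint -2: f = 14 > 0 → [-2, 0]
midpoint -1: f = -1 < 0 → [-2, -1]
midpoint -1.5: f = 4.625 > 0 → [-1.5, -1]
midpoint -1.25: f = 1.3906 > 0 → [-1.25, -1]
midpoint -1.125: f = 0.0957 > 0 → [-1.125, -1]
midpoint -1.0625: f = -0.4763 < 0 → [-1.125, -1.0625]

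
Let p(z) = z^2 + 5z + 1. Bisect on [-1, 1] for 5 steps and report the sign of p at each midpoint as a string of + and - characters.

+--++

z = 0 gives p = 1, positive; keep [-1, 0]
z = -0.5 gives p = -1.25, negative; keep [-0.5, 0]
z = -0.25 gives p = -0.1875, negative; keep [-0.25, 0]
z = -0.125 gives p = 0.3906, positive; keep [-0.25, -0.125]
z = -0.1875 gives p = 0.0977, positive; keep [-0.25, -0.1875]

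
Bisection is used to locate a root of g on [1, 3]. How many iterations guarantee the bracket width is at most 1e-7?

Width after n steps is 2/2^n. Need 2^n ≥ 2/1e-7 = 20000000.
2^24 = 16777216 < 20000000 ≤ 2^25 = 33554432, so n = 25.

25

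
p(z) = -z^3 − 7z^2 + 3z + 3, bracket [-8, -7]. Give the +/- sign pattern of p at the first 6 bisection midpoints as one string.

+-+--+

z = -7.5 gives p = 8.625, positive; keep [-7.5, -7]
z = -7.25 gives p = -5.609375, negative; keep [-7.5, -7.25]
z = -7.375 gives p = 1.271484, positive; keep [-7.375, -7.25]
z = -7.3125 gives p = -2.2273, negative; keep [-7.375, -7.3125]
z = -7.34375 gives p = -0.4926, negative; keep [-7.375, -7.34375]
z = -7.359375 gives p = 0.3858, positive; keep [-7.359375, -7.34375]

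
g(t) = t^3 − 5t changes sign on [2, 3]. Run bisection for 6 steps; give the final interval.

t = 2.5 gives g = 3.125, positive; keep [2, 2.5]
t = 2.25 gives g = 0.140625, positive; keep [2, 2.25]
t = 2.125 gives g = -1.029297, negative; keep [2.125, 2.25]
t = 2.1875 gives g = -0.47, negative; keep [2.1875, 2.25]
t = 2.21875 gives g = -0.1712, negative; keep [2.21875, 2.25]
t = 2.234375 gives g = -0.0169, negative; keep [2.234375, 2.25]

[2.234375, 2.25]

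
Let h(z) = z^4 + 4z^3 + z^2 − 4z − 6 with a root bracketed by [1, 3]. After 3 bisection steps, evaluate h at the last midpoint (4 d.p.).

0.8164

midpoint 2: h = 38 > 0 → [1, 2]
midpoint 1.5: h = 8.8125 > 0 → [1, 1.5]
midpoint 1.25: h = 0.816406 > 0 → [1, 1.25]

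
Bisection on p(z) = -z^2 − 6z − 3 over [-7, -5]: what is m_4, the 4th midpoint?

z = -6 gives p = -3, negative; keep [-6, -5]
z = -5.5 gives p = -0.25, negative; keep [-5.5, -5]
z = -5.25 gives p = 0.9375, positive; keep [-5.5, -5.25]
z = -5.375 gives p = 0.3594, positive; keep [-5.5, -5.375]

-5.375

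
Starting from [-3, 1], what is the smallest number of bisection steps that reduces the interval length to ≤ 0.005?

10

Width after n steps is 4/2^n. Need 2^n ≥ 4/0.005 = 800.
2^9 = 512 < 800 ≤ 2^10 = 1024, so n = 10.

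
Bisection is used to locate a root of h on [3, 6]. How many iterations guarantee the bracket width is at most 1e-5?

Width after n steps is 3/2^n. Need 2^n ≥ 3/1e-5 = 300000.
2^18 = 262144 < 300000 ≤ 2^19 = 524288, so n = 19.

19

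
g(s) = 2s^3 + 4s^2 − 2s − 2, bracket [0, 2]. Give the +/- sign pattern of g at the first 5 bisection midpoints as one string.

midpoint 1: g = 2 > 0 → [0, 1]
midpoint 0.5: g = -1.75 < 0 → [0.5, 1]
midpoint 0.75: g = -0.40625 < 0 → [0.75, 1]
midpoint 0.875: g = 0.6523 > 0 → [0.75, 0.875]
midpoint 0.8125: g = 0.0884 > 0 → [0.75, 0.8125]

+--++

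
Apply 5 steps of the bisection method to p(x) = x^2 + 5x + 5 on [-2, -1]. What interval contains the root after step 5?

[-1.40625, -1.375]

m = -1.5, p(m) = -0.25 (−); new bracket [-1.5, -1]
m = -1.25, p(m) = 0.3125 (+); new bracket [-1.5, -1.25]
m = -1.375, p(m) = 0.015625 (+); new bracket [-1.5, -1.375]
m = -1.4375, p(m) = -0.1211 (−); new bracket [-1.4375, -1.375]
m = -1.40625, p(m) = -0.0537 (−); new bracket [-1.40625, -1.375]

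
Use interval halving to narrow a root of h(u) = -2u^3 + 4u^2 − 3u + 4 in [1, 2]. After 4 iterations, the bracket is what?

[1.75, 1.8125]

midpoint 1.5: h = 1.75 > 0 → [1.5, 2]
midpoint 1.75: h = 0.28125 > 0 → [1.75, 2]
midpoint 1.875: h = -0.746094 < 0 → [1.75, 1.875]
midpoint 1.8125: h = -0.2056 < 0 → [1.75, 1.8125]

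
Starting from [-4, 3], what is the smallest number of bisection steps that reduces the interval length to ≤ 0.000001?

23

Width after n steps is 7/2^n. Need 2^n ≥ 7/0.000001 = 7000000.
2^22 = 4194304 < 7000000 ≤ 2^23 = 8388608, so n = 23.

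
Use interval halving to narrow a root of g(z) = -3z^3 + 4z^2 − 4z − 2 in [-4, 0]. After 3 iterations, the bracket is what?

[-0.5, 0]

midpoint -2: g = 46 > 0 → [-2, 0]
midpoint -1: g = 9 > 0 → [-1, 0]
midpoint -0.5: g = 1.375 > 0 → [-0.5, 0]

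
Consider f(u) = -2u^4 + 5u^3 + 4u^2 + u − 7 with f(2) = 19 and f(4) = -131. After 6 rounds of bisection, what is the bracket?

[3.0625, 3.09375]

u = 3 gives f = 5, positive; keep [3, 4]
u = 3.5 gives f = -40.25, negative; keep [3, 3.5]
u = 3.25 gives f = -12.992188, negative; keep [3, 3.25]
u = 3.125 gives f = -2.9595, negative; keep [3, 3.125]
u = 3.0625 gives f = 1.2649, positive; keep [3.0625, 3.125]
u = 3.09375 gives f = -0.7844, negative; keep [3.0625, 3.09375]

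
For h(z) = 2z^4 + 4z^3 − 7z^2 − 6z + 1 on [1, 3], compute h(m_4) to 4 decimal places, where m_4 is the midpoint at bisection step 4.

z = 2 gives h = 25, positive; keep [1, 2]
z = 1.5 gives h = -0.125, negative; keep [1.5, 2]
z = 1.75 gives h = 9.257812, positive; keep [1.5, 1.75]
z = 1.625 gives h = 3.8755, positive; keep [1.5, 1.625]

3.8755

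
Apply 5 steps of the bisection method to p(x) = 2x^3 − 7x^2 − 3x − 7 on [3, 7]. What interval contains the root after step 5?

x = 5 gives p = 53, positive; keep [3, 5]
x = 4 gives p = -3, negative; keep [4, 5]
x = 4.5 gives p = 20, positive; keep [4, 4.5]
x = 4.25 gives p = 7.3438, positive; keep [4, 4.25]
x = 4.125 gives p = 1.8945, positive; keep [4, 4.125]

[4, 4.125]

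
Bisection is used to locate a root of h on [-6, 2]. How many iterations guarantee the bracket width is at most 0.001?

13

Width after n steps is 8/2^n. Need 2^n ≥ 8/0.001 = 8000.
2^12 = 4096 < 8000 ≤ 2^13 = 8192, so n = 13.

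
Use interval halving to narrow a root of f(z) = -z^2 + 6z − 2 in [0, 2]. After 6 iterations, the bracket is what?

m = 1, f(m) = 3 (+); new bracket [0, 1]
m = 0.5, f(m) = 0.75 (+); new bracket [0, 0.5]
m = 0.25, f(m) = -0.5625 (−); new bracket [0.25, 0.5]
m = 0.375, f(m) = 0.1094 (+); new bracket [0.25, 0.375]
m = 0.3125, f(m) = -0.2227 (−); new bracket [0.3125, 0.375]
m = 0.34375, f(m) = -0.0557 (−); new bracket [0.34375, 0.375]

[0.34375, 0.375]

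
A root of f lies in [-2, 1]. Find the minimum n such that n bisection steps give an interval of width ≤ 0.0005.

13

Width after n steps is 3/2^n. Need 2^n ≥ 3/0.0005 = 6000.
2^12 = 4096 < 6000 ≤ 2^13 = 8192, so n = 13.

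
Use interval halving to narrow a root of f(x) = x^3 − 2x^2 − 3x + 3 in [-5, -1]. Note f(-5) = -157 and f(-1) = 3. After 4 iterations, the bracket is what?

m = -3, f(m) = -33 (−); new bracket [-3, -1]
m = -2, f(m) = -7 (−); new bracket [-2, -1]
m = -1.5, f(m) = -0.375 (−); new bracket [-1.5, -1]
m = -1.25, f(m) = 1.6719 (+); new bracket [-1.5, -1.25]

[-1.5, -1.25]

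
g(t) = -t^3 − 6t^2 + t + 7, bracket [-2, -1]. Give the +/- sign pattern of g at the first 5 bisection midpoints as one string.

t = -1.5 gives g = -4.625, negative; keep [-1.5, -1]
t = -1.25 gives g = -1.671875, negative; keep [-1.25, -1]
t = -1.125 gives g = -0.294922, negative; keep [-1.125, -1]
t = -1.0625 gives g = 0.3635, positive; keep [-1.125, -1.0625]
t = -1.09375 gives g = 0.037, positive; keep [-1.125, -1.09375]

---++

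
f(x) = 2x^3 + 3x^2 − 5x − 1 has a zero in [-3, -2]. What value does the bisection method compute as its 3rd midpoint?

midpoint -2.5: f = -1 < 0 → [-2.5, -2]
midpoint -2.25: f = 2.65625 > 0 → [-2.5, -2.25]
midpoint -2.375: f = 1.003906 > 0 → [-2.5, -2.375]

-2.375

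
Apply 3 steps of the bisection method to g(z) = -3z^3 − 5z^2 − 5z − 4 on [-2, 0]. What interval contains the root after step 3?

m = -1, g(m) = -1 (−); new bracket [-2, -1]
m = -1.5, g(m) = 2.375 (+); new bracket [-1.5, -1]
m = -1.25, g(m) = 0.296875 (+); new bracket [-1.25, -1]

[-1.25, -1]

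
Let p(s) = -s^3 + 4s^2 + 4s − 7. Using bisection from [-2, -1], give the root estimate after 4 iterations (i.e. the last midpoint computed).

-1.5625

s = -1.5 gives p = -0.625, negative; keep [-2, -1.5]
s = -1.75 gives p = 3.609375, positive; keep [-1.75, -1.5]
s = -1.625 gives p = 1.353516, positive; keep [-1.625, -1.5]
s = -1.5625 gives p = 0.3303, positive; keep [-1.5625, -1.5]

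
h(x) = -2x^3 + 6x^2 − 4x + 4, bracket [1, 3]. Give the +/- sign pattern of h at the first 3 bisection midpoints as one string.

m = 2, h(m) = 4 (+); new bracket [2, 3]
m = 2.5, h(m) = 0.25 (+); new bracket [2.5, 3]
m = 2.75, h(m) = -3.21875 (−); new bracket [2.5, 2.75]

++-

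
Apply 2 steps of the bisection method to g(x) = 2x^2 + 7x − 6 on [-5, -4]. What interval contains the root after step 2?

x = -4.5 gives g = 3, positive; keep [-4.5, -4]
x = -4.25 gives g = 0.375, positive; keep [-4.25, -4]

[-4.25, -4]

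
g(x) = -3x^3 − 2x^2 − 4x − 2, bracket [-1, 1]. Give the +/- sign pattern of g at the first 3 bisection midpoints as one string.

m = 0, g(m) = -2 (−); new bracket [-1, 0]
m = -0.5, g(m) = -0.125 (−); new bracket [-1, -0.5]
m = -0.75, g(m) = 1.140625 (+); new bracket [-0.75, -0.5]

--+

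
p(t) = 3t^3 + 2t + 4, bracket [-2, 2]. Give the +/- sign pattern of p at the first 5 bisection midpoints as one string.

+-+++

t = 0 gives p = 4, positive; keep [-2, 0]
t = -1 gives p = -1, negative; keep [-1, 0]
t = -0.5 gives p = 2.625, positive; keep [-1, -0.5]
t = -0.75 gives p = 1.2344, positive; keep [-1, -0.75]
t = -0.875 gives p = 0.2402, positive; keep [-1, -0.875]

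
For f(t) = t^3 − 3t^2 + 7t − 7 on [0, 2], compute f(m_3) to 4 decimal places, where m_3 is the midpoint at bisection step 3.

-0.9844

f(1) = -2 < 0, so the root lies in [1, 2]
f(1.5) = 0.125 > 0, so the root lies in [1, 1.5]
f(1.25) = -0.984375 < 0, so the root lies in [1.25, 1.5]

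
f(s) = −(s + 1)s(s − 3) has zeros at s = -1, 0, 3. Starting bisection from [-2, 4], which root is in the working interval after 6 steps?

m = 1, f(m) = 4 (+); new bracket [1, 4]
m = 2.5, f(m) = 4.375 (+); new bracket [2.5, 4]
m = 3.25, f(m) = -3.453125 (−); new bracket [2.5, 3.25]
m = 2.875, f(m) = 1.3926 (+); new bracket [2.875, 3.25]
m = 3.0625, f(m) = -0.7776 (−); new bracket [2.875, 3.0625]
m = 2.96875, f(m) = 0.3682 (+); new bracket [2.96875, 3.0625]

3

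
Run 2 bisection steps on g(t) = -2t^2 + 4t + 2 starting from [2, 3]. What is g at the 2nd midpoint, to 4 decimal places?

m = 2.5, g(m) = -0.5 (−); new bracket [2, 2.5]
m = 2.25, g(m) = 0.875 (+); new bracket [2.25, 2.5]

0.8750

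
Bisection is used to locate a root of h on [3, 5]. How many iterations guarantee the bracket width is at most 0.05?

Width after n steps is 2/2^n. Need 2^n ≥ 2/0.05 = 40.
2^5 = 32 < 40 ≤ 2^6 = 64, so n = 6.

6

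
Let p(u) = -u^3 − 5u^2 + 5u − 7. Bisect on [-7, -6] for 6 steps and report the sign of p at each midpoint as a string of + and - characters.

midpoint -6.5: p = 23.875 > 0 → [-6.5, -6]
midpoint -6.25: p = 10.578125 > 0 → [-6.25, -6]
midpoint -6.125: p = 4.580078 > 0 → [-6.125, -6]
midpoint -6.0625: p = 1.7385 > 0 → [-6.0625, -6]
midpoint -6.03125: p = 0.3565 > 0 → [-6.03125, -6]
midpoint -6.015625: p = -0.3249 < 0 → [-6.03125, -6.015625]

+++++-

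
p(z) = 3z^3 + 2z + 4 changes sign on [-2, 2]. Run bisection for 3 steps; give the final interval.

[-1, -0.5]

midpoint 0: p = 4 > 0 → [-2, 0]
midpoint -1: p = -1 < 0 → [-1, 0]
midpoint -0.5: p = 2.625 > 0 → [-1, -0.5]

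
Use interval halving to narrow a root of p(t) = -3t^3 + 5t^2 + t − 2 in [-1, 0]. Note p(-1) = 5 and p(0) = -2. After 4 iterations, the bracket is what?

[-0.625, -0.5625]

midpoint -0.5: p = -0.875 < 0 → [-1, -0.5]
midpoint -0.75: p = 1.328125 > 0 → [-0.75, -0.5]
midpoint -0.625: p = 0.060547 > 0 → [-0.625, -0.5]
midpoint -0.5625: p = -0.4465 < 0 → [-0.625, -0.5625]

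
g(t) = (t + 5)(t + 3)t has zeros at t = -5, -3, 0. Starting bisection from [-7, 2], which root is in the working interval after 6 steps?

t = -2.5 gives g = -3.125, negative; keep [-2.5, 2]
t = -0.25 gives g = -3.265625, negative; keep [-0.25, 2]
t = 0.875 gives g = 19.919922, positive; keep [-0.25, 0.875]
t = 0.3125 gives g = 5.4993, positive; keep [-0.25, 0.3125]
t = 0.03125 gives g = 0.4766, positive; keep [-0.25, 0.03125]
t = -0.109375 gives g = -1.5462, negative; keep [-0.109375, 0.03125]

0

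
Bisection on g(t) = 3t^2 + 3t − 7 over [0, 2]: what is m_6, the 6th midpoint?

1.09375

g(1) = -1 < 0, so the root lies in [1, 2]
g(1.5) = 4.25 > 0, so the root lies in [1, 1.5]
g(1.25) = 1.4375 > 0, so the root lies in [1, 1.25]
g(1.125) = 0.1719 > 0, so the root lies in [1, 1.125]
g(1.0625) = -0.4258 < 0, so the root lies in [1.0625, 1.125]
g(1.09375) = -0.1299 < 0, so the root lies in [1.09375, 1.125]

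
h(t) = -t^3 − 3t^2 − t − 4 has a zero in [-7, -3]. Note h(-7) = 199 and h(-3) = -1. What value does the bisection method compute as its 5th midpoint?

h(-5) = 51 > 0, so the root lies in [-5, -3]
h(-4) = 16 > 0, so the root lies in [-4, -3]
h(-3.5) = 5.625 > 0, so the root lies in [-3.5, -3]
h(-3.25) = 1.8906 > 0, so the root lies in [-3.25, -3]
h(-3.125) = 0.3457 > 0, so the root lies in [-3.125, -3]

-3.125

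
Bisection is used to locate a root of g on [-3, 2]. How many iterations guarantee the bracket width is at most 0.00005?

Width after n steps is 5/2^n. Need 2^n ≥ 5/0.00005 = 100000.
2^16 = 65536 < 100000 ≤ 2^17 = 131072, so n = 17.

17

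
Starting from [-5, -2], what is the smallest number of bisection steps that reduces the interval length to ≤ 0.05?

Width after n steps is 3/2^n. Need 2^n ≥ 3/0.05 = 60.
2^5 = 32 < 60 ≤ 2^6 = 64, so n = 6.

6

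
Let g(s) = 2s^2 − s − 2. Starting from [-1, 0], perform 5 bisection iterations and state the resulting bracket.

[-0.78125, -0.75]

midpoint -0.5: g = -1 < 0 → [-1, -0.5]
midpoint -0.75: g = -0.125 < 0 → [-1, -0.75]
midpoint -0.875: g = 0.40625 > 0 → [-0.875, -0.75]
midpoint -0.8125: g = 0.1328 > 0 → [-0.8125, -0.75]
midpoint -0.78125: g = 0.002 > 0 → [-0.78125, -0.75]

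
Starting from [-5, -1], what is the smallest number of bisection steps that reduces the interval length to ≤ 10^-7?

Width after n steps is 4/2^n. Need 2^n ≥ 4/10^-7 = 40000000.
2^25 = 33554432 < 40000000 ≤ 2^26 = 67108864, so n = 26.

26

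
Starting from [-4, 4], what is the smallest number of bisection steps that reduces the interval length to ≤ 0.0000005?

24

Width after n steps is 8/2^n. Need 2^n ≥ 8/0.0000005 = 16000000.
2^23 = 8388608 < 16000000 ≤ 2^24 = 16777216, so n = 24.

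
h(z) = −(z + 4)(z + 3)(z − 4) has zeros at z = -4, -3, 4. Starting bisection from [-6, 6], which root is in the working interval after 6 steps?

4

h(0) = 48 > 0, so the root lies in [0, 6]
h(3) = 42 > 0, so the root lies in [3, 6]
h(4.5) = -31.875 < 0, so the root lies in [3, 4.5]
h(3.75) = 13.0781 > 0, so the root lies in [3.75, 4.5]
h(4.125) = -7.2363 < 0, so the root lies in [3.75, 4.125]
h(3.9375) = 3.4417 > 0, so the root lies in [3.9375, 4.125]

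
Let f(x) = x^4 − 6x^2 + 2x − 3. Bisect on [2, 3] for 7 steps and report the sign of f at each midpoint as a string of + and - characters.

+--+++-

m = 2.5, f(m) = 3.5625 (+); new bracket [2, 2.5]
m = 2.25, f(m) = -3.246094 (−); new bracket [2.25, 2.5]
m = 2.375, f(m) = -0.2771 (−); new bracket [2.375, 2.5]
m = 2.4375, f(m) = 1.5269 (+); new bracket [2.375, 2.4375]
m = 2.40625, f(m) = 0.5968 (+); new bracket [2.375, 2.40625]
m = 2.390625, f(m) = 0.153 (+); new bracket [2.375, 2.390625]
m = 2.3828125, f(m) = -0.0638 (−); new bracket [2.3828125, 2.390625]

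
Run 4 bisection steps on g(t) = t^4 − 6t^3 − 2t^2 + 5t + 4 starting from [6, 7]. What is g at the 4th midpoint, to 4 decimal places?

2.7840

m = 6.5, g(m) = 89.3125 (+); new bracket [6, 6.5]
m = 6.25, g(m) = 18.160156 (+); new bracket [6, 6.25]
m = 6.125, g(m) = -11.68335 (−); new bracket [6.125, 6.25]
m = 6.1875, g(m) = 2.784 (+); new bracket [6.125, 6.1875]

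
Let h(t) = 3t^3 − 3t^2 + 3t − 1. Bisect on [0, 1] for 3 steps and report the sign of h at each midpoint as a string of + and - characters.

m = 0.5, h(m) = 0.125 (+); new bracket [0, 0.5]
m = 0.25, h(m) = -0.390625 (−); new bracket [0.25, 0.5]
m = 0.375, h(m) = -0.138672 (−); new bracket [0.375, 0.5]

+--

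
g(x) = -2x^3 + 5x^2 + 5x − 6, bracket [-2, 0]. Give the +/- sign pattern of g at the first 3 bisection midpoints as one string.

g(-1) = -4 < 0, so the root lies in [-2, -1]
g(-1.5) = 4.5 > 0, so the root lies in [-1.5, -1]
g(-1.25) = -0.53125 < 0, so the root lies in [-1.5, -1.25]

-+-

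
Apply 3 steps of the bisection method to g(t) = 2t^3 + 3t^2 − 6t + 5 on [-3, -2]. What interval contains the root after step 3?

[-2.875, -2.75]

midpoint -2.5: g = 7.5 > 0 → [-3, -2.5]
midpoint -2.75: g = 2.59375 > 0 → [-3, -2.75]
midpoint -2.875: g = -0.480469 < 0 → [-2.875, -2.75]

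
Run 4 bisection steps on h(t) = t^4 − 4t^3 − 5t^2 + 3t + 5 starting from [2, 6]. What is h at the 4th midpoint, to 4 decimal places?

-13.1836

h(4) = -63 < 0, so the root lies in [4, 6]
h(5) = 20 > 0, so the root lies in [4, 5]
h(4.5) = -37.1875 < 0, so the root lies in [4.5, 5]
h(4.75) = -13.1836 < 0, so the root lies in [4.75, 5]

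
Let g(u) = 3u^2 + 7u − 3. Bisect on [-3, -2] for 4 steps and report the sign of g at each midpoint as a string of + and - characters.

u = -2.5 gives g = -1.75, negative; keep [-3, -2.5]
u = -2.75 gives g = 0.4375, positive; keep [-2.75, -2.5]
u = -2.625 gives g = -0.703125, negative; keep [-2.75, -2.625]
u = -2.6875 gives g = -0.1445, negative; keep [-2.75, -2.6875]

-+--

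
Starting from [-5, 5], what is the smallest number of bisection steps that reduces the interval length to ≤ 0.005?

11

Width after n steps is 10/2^n. Need 2^n ≥ 10/0.005 = 2000.
2^10 = 1024 < 2000 ≤ 2^11 = 2048, so n = 11.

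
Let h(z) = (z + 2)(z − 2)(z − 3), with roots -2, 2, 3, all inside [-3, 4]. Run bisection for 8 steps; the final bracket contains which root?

-2

z = 0.5 gives h = 9.375, positive; keep [-3, 0.5]
z = -1.25 gives h = 10.359375, positive; keep [-3, -1.25]
z = -2.125 gives h = -2.642578, negative; keep [-2.125, -1.25]
z = -1.6875 gives h = 5.4016, positive; keep [-2.125, -1.6875]
z = -1.90625 gives h = 1.7967, positive; keep [-2.125, -1.90625]
z = -2.015625 gives h = -0.3147, negative; keep [-2.015625, -1.90625]
z = -1.9609375 gives h = 0.7676, positive; keep [-2.015625, -1.9609375]
z = -1.98828125 gives h = 0.2331, positive; keep [-2.015625, -1.98828125]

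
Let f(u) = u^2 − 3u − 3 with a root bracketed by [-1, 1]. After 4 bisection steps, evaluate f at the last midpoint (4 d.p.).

0.3906

m = 0, f(m) = -3 (−); new bracket [-1, 0]
m = -0.5, f(m) = -1.25 (−); new bracket [-1, -0.5]
m = -0.75, f(m) = -0.1875 (−); new bracket [-1, -0.75]
m = -0.875, f(m) = 0.3906 (+); new bracket [-0.875, -0.75]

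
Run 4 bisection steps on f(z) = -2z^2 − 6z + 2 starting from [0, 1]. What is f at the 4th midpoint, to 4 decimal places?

-0.0703

z = 0.5 gives f = -1.5, negative; keep [0, 0.5]
z = 0.25 gives f = 0.375, positive; keep [0.25, 0.5]
z = 0.375 gives f = -0.53125, negative; keep [0.25, 0.375]
z = 0.3125 gives f = -0.0703, negative; keep [0.25, 0.3125]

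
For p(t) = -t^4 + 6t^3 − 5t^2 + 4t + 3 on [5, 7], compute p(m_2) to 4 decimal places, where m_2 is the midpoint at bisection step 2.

midpoint 6: p = -153 < 0 → [5, 6]
midpoint 5.5: p = -43.0625 < 0 → [5, 5.5]

-43.0625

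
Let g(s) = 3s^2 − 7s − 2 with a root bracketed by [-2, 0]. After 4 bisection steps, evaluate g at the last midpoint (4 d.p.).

s = -1 gives g = 8, positive; keep [-1, 0]
s = -0.5 gives g = 2.25, positive; keep [-0.5, 0]
s = -0.25 gives g = -0.0625, negative; keep [-0.5, -0.25]
s = -0.375 gives g = 1.0469, positive; keep [-0.375, -0.25]

1.0469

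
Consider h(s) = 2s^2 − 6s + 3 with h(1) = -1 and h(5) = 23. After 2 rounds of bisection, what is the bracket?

m = 3, h(m) = 3 (+); new bracket [1, 3]
m = 2, h(m) = -1 (−); new bracket [2, 3]

[2, 3]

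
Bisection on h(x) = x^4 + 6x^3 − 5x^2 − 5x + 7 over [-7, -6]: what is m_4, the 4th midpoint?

m = -6.5, h(m) = -34.4375 (−); new bracket [-7, -6.5]
m = -6.75, h(m) = 43.597656 (+); new bracket [-6.75, -6.5]
m = -6.625, h(m) = 2.406494 (+); new bracket [-6.625, -6.5]
m = -6.5625, h(m) = -16.5439 (−); new bracket [-6.625, -6.5625]

-6.5625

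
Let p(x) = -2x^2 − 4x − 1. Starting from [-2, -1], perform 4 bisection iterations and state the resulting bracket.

[-1.75, -1.6875]

x = -1.5 gives p = 0.5, positive; keep [-2, -1.5]
x = -1.75 gives p = -0.125, negative; keep [-1.75, -1.5]
x = -1.625 gives p = 0.21875, positive; keep [-1.75, -1.625]
x = -1.6875 gives p = 0.0547, positive; keep [-1.75, -1.6875]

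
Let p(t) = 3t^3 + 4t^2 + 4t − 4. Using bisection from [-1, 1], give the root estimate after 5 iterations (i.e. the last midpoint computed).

p(0) = -4 < 0, so the root lies in [0, 1]
p(0.5) = -0.625 < 0, so the root lies in [0.5, 1]
p(0.75) = 2.515625 > 0, so the root lies in [0.5, 0.75]
p(0.625) = 0.7949 > 0, so the root lies in [0.5, 0.625]
p(0.5625) = 0.0496 > 0, so the root lies in [0.5, 0.5625]

0.5625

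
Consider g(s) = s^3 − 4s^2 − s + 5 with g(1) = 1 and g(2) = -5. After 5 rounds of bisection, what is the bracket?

g(1.5) = -2.125 < 0, so the root lies in [1, 1.5]
g(1.25) = -0.546875 < 0, so the root lies in [1, 1.25]
g(1.125) = 0.236328 > 0, so the root lies in [1.125, 1.25]
g(1.1875) = -0.1536 < 0, so the root lies in [1.125, 1.1875]
g(1.15625) = 0.0419 > 0, so the root lies in [1.15625, 1.1875]

[1.15625, 1.1875]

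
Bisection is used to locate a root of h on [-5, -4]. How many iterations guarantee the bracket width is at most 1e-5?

17

Width after n steps is 1/2^n. Need 2^n ≥ 1/1e-5 = 100000.
2^16 = 65536 < 100000 ≤ 2^17 = 131072, so n = 17.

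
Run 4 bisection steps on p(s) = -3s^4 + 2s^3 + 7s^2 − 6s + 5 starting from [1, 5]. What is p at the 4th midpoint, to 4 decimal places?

m = 3, p(m) = -139 (−); new bracket [1, 3]
m = 2, p(m) = -11 (−); new bracket [1, 2]
m = 1.5, p(m) = 3.3125 (+); new bracket [1.5, 2]
m = 1.75, p(m) = -1.4805 (−); new bracket [1.5, 1.75]

-1.4805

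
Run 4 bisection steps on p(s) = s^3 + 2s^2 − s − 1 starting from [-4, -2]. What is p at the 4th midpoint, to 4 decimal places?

0.5605

midpoint -3: p = -7 < 0 → [-3, -2]
midpoint -2.5: p = -1.625 < 0 → [-2.5, -2]
midpoint -2.25: p = -0.015625 < 0 → [-2.25, -2]
midpoint -2.125: p = 0.5605 > 0 → [-2.25, -2.125]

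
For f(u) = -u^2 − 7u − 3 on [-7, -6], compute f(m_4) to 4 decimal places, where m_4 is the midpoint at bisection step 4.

u = -6.5 gives f = 0.25, positive; keep [-7, -6.5]
u = -6.75 gives f = -1.3125, negative; keep [-6.75, -6.5]
u = -6.625 gives f = -0.515625, negative; keep [-6.625, -6.5]
u = -6.5625 gives f = -0.1289, negative; keep [-6.5625, -6.5]

-0.1289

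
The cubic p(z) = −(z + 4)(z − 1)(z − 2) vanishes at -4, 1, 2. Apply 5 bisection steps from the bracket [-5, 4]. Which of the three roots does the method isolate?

-4

midpoint -0.5: p = -13.125 < 0 → [-5, -0.5]
midpoint -2.75: p = -22.265625 < 0 → [-5, -2.75]
midpoint -3.875: p = -3.580078 < 0 → [-5, -3.875]
midpoint -4.4375: p = 15.3142 > 0 → [-4.4375, -3.875]
midpoint -4.15625: p = 4.9599 > 0 → [-4.15625, -3.875]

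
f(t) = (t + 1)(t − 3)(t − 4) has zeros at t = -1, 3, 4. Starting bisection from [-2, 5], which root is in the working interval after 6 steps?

-1

t = 1.5 gives f = 9.375, positive; keep [-2, 1.5]
t = -0.25 gives f = 10.359375, positive; keep [-2, -0.25]
t = -1.125 gives f = -2.642578, negative; keep [-1.125, -0.25]
t = -0.6875 gives f = 5.4016, positive; keep [-1.125, -0.6875]
t = -0.90625 gives f = 1.7967, positive; keep [-1.125, -0.90625]
t = -1.015625 gives f = -0.3147, negative; keep [-1.015625, -0.90625]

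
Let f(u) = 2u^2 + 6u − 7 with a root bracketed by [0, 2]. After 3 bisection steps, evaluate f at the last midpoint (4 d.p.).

-1.3750

f(1) = 1 > 0, so the root lies in [0, 1]
f(0.5) = -3.5 < 0, so the root lies in [0.5, 1]
f(0.75) = -1.375 < 0, so the root lies in [0.75, 1]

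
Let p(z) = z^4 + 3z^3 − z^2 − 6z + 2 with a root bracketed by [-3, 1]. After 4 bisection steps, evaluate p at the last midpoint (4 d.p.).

z = -1 gives p = 5, positive; keep [-1, 1]
z = 0 gives p = 2, positive; keep [0, 1]
z = 0.5 gives p = -0.8125, negative; keep [0, 0.5]
z = 0.25 gives p = 0.4883, positive; keep [0.25, 0.5]

0.4883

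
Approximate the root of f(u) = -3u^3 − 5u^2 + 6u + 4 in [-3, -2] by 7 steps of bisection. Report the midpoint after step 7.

-2.2890625

midpoint -2.5: f = 4.625 > 0 → [-2.5, -2]
midpoint -2.25: f = -0.640625 < 0 → [-2.5, -2.25]
midpoint -2.375: f = 1.736328 > 0 → [-2.375, -2.25]
midpoint -2.3125: f = 0.4861 > 0 → [-2.3125, -2.25]
midpoint -2.28125: f = -0.0924 < 0 → [-2.3125, -2.28125]
midpoint -2.296875: f = 0.193 > 0 → [-2.296875, -2.28125]
midpoint -2.2890625: f = 0.0493 > 0 → [-2.2890625, -2.28125]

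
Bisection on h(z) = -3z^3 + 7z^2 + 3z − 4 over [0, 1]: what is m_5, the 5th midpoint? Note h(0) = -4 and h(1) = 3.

midpoint 0.5: h = -1.125 < 0 → [0.5, 1]
midpoint 0.75: h = 0.921875 > 0 → [0.5, 0.75]
midpoint 0.625: h = -0.123047 < 0 → [0.625, 0.75]
midpoint 0.6875: h = 0.3962 > 0 → [0.625, 0.6875]
midpoint 0.65625: h = 0.1355 > 0 → [0.625, 0.65625]

0.65625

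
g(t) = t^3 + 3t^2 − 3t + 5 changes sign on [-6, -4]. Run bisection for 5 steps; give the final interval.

midpoint -5: g = -30 < 0 → [-5, -4]
midpoint -4.5: g = -11.875 < 0 → [-4.5, -4]
midpoint -4.25: g = -4.828125 < 0 → [-4.25, -4]
midpoint -4.125: g = -1.7676 < 0 → [-4.125, -4]
midpoint -4.0625: g = -0.3479 < 0 → [-4.0625, -4]

[-4.0625, -4]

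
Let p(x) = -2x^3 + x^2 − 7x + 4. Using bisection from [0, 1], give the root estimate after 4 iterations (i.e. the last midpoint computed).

0.5625

x = 0.5 gives p = 0.5, positive; keep [0.5, 1]
x = 0.75 gives p = -1.53125, negative; keep [0.5, 0.75]
x = 0.625 gives p = -0.472656, negative; keep [0.5, 0.625]
x = 0.5625 gives p = 0.0229, positive; keep [0.5625, 0.625]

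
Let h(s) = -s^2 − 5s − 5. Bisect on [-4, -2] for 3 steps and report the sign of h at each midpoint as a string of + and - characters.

++-

s = -3 gives h = 1, positive; keep [-4, -3]
s = -3.5 gives h = 0.25, positive; keep [-4, -3.5]
s = -3.75 gives h = -0.3125, negative; keep [-3.75, -3.5]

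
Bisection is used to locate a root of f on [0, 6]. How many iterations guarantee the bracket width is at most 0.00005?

Width after n steps is 6/2^n. Need 2^n ≥ 6/0.00005 = 120000.
2^16 = 65536 < 120000 ≤ 2^17 = 131072, so n = 17.

17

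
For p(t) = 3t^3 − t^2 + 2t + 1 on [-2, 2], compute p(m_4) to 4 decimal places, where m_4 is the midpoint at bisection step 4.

0.3906

midpoint 0: p = 1 > 0 → [-2, 0]
midpoint -1: p = -5 < 0 → [-1, 0]
midpoint -0.5: p = -0.625 < 0 → [-0.5, 0]
midpoint -0.25: p = 0.3906 > 0 → [-0.5, -0.25]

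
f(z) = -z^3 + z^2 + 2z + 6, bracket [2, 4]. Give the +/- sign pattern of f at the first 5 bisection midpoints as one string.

-+-+-

m = 3, f(m) = -6 (−); new bracket [2, 3]
m = 2.5, f(m) = 1.625 (+); new bracket [2.5, 3]
m = 2.75, f(m) = -1.734375 (−); new bracket [2.5, 2.75]
m = 2.625, f(m) = 0.0527 (+); new bracket [2.625, 2.75]
m = 2.6875, f(m) = -0.8132 (−); new bracket [2.625, 2.6875]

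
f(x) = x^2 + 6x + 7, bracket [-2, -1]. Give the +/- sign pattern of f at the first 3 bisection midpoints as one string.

+--

f(-1.5) = 0.25 > 0, so the root lies in [-2, -1.5]
f(-1.75) = -0.4375 < 0, so the root lies in [-1.75, -1.5]
f(-1.625) = -0.109375 < 0, so the root lies in [-1.625, -1.5]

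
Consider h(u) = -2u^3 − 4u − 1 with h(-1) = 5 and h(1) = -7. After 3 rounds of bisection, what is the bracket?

[-0.25, 0]

u = 0 gives h = -1, negative; keep [-1, 0]
u = -0.5 gives h = 1.25, positive; keep [-0.5, 0]
u = -0.25 gives h = 0.03125, positive; keep [-0.25, 0]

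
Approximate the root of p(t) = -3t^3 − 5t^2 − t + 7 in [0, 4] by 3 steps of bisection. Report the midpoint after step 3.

t = 2 gives p = -39, negative; keep [0, 2]
t = 1 gives p = -2, negative; keep [0, 1]
t = 0.5 gives p = 4.875, positive; keep [0.5, 1]

0.5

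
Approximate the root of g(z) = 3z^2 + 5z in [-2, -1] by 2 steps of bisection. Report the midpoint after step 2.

z = -1.5 gives g = -0.75, negative; keep [-2, -1.5]
z = -1.75 gives g = 0.4375, positive; keep [-1.75, -1.5]

-1.75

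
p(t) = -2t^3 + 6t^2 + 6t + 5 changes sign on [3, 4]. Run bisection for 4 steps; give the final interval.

[3.875, 3.9375]

t = 3.5 gives p = 13.75, positive; keep [3.5, 4]
t = 3.75 gives p = 6.40625, positive; keep [3.75, 4]
t = 3.875 gives p = 1.972656, positive; keep [3.875, 4]
t = 3.9375 gives p = -0.4448, negative; keep [3.875, 3.9375]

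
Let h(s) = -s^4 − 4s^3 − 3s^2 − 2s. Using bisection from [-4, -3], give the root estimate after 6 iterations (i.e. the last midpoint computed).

-3.265625

midpoint -3.5: h = -8.3125 < 0 → [-3.5, -3]
midpoint -3.25: h = 0.558594 > 0 → [-3.5, -3.25]
midpoint -3.375: h = -3.394775 < 0 → [-3.375, -3.25]
midpoint -3.3125: h = -1.3045 < 0 → [-3.3125, -3.25]
midpoint -3.28125: h = -0.3454 < 0 → [-3.28125, -3.25]
midpoint -3.265625: h = 0.1134 > 0 → [-3.28125, -3.265625]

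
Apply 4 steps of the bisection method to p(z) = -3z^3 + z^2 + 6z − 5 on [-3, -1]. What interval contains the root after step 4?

m = -2, p(m) = 11 (+); new bracket [-2, -1]
m = -1.5, p(m) = -1.625 (−); new bracket [-2, -1.5]
m = -1.75, p(m) = 3.640625 (+); new bracket [-1.75, -1.5]
m = -1.625, p(m) = 0.7637 (+); new bracket [-1.625, -1.5]

[-1.625, -1.5]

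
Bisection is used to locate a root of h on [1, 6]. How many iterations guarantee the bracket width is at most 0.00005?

Width after n steps is 5/2^n. Need 2^n ≥ 5/0.00005 = 100000.
2^16 = 65536 < 100000 ≤ 2^17 = 131072, so n = 17.

17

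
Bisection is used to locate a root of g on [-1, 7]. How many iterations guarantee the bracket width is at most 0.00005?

Width after n steps is 8/2^n. Need 2^n ≥ 8/0.00005 = 160000.
2^17 = 131072 < 160000 ≤ 2^18 = 262144, so n = 18.

18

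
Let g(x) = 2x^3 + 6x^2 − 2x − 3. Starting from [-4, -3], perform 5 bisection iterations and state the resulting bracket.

[-3.1875, -3.15625]

g(-3.5) = -8.25 < 0, so the root lies in [-3.5, -3]
g(-3.25) = -1.78125 < 0, so the root lies in [-3.25, -3]
g(-3.125) = 0.808594 > 0, so the root lies in [-3.25, -3.125]
g(-3.1875) = -0.4351 < 0, so the root lies in [-3.1875, -3.125]
g(-3.15625) = 0.1994 > 0, so the root lies in [-3.1875, -3.15625]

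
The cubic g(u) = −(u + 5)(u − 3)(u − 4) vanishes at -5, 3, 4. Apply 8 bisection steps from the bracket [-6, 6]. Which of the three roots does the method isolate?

u = 0 gives g = -60, negative; keep [-6, 0]
u = -3 gives g = -84, negative; keep [-6, -3]
u = -4.5 gives g = -31.875, negative; keep [-6, -4.5]
u = -5.25 gives g = 19.0781, positive; keep [-5.25, -4.5]
u = -4.875 gives g = -8.7363, negative; keep [-5.25, -4.875]
u = -5.0625 gives g = 4.5667, positive; keep [-5.0625, -4.875]
u = -4.96875 gives g = -2.2334, negative; keep [-5.0625, -4.96875]
u = -5.015625 gives g = 1.1292, positive; keep [-5.015625, -4.96875]

-5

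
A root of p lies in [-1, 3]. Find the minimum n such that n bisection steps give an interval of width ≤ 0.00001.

19

Width after n steps is 4/2^n. Need 2^n ≥ 4/0.00001 = 400000.
2^18 = 262144 < 400000 ≤ 2^19 = 524288, so n = 19.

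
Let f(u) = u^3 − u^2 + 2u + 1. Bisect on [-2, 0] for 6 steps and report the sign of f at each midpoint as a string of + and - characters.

u = -1 gives f = -3, negative; keep [-1, 0]
u = -0.5 gives f = -0.375, negative; keep [-0.5, 0]
u = -0.25 gives f = 0.421875, positive; keep [-0.5, -0.25]
u = -0.375 gives f = 0.0566, positive; keep [-0.5, -0.375]
u = -0.4375 gives f = -0.1501, negative; keep [-0.4375, -0.375]
u = -0.40625 gives f = -0.0446, negative; keep [-0.40625, -0.375]

--++--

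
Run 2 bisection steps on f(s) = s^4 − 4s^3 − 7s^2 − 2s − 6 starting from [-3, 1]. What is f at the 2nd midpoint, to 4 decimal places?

18.0000

s = -1 gives f = -6, negative; keep [-3, -1]
s = -2 gives f = 18, positive; keep [-2, -1]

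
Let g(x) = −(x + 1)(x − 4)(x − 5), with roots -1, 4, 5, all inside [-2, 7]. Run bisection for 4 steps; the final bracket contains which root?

-1

midpoint 2.5: g = -13.125 < 0 → [-2, 2.5]
midpoint 0.25: g = -22.265625 < 0 → [-2, 0.25]
midpoint -0.875: g = -3.580078 < 0 → [-2, -0.875]
midpoint -1.4375: g = 15.3142 > 0 → [-1.4375, -0.875]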